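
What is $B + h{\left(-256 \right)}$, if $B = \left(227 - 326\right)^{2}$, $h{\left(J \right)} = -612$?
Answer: $9189$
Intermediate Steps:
$B = 9801$ ($B = \left(-99\right)^{2} = 9801$)
$B + h{\left(-256 \right)} = 9801 - 612 = 9189$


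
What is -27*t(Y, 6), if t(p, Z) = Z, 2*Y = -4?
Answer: -162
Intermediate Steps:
Y = -2 (Y = (1/2)*(-4) = -2)
-27*t(Y, 6) = -27*6 = -162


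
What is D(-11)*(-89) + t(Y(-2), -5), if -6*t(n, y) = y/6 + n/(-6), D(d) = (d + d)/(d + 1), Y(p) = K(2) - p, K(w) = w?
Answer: -3911/20 ≈ -195.55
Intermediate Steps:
Y(p) = 2 - p
D(d) = 2*d/(1 + d) (D(d) = (2*d)/(1 + d) = 2*d/(1 + d))
t(n, y) = -y/36 + n/36 (t(n, y) = -(y/6 + n/(-6))/6 = -(y*(⅙) + n*(-⅙))/6 = -(y/6 - n/6)/6 = -(-n/6 + y/6)/6 = -y/36 + n/36)
D(-11)*(-89) + t(Y(-2), -5) = (2*(-11)/(1 - 11))*(-89) + (-1/36*(-5) + (2 - 1*(-2))/36) = (2*(-11)/(-10))*(-89) + (5/36 + (2 + 2)/36) = (2*(-11)*(-⅒))*(-89) + (5/36 + (1/36)*4) = (11/5)*(-89) + (5/36 + ⅑) = -979/5 + ¼ = -3911/20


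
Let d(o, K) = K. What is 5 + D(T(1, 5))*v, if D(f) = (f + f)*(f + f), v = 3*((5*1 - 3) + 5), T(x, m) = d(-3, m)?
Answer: 2105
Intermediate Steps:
T(x, m) = m
v = 21 (v = 3*((5 - 3) + 5) = 3*(2 + 5) = 3*7 = 21)
D(f) = 4*f² (D(f) = (2*f)*(2*f) = 4*f²)
5 + D(T(1, 5))*v = 5 + (4*5²)*21 = 5 + (4*25)*21 = 5 + 100*21 = 5 + 2100 = 2105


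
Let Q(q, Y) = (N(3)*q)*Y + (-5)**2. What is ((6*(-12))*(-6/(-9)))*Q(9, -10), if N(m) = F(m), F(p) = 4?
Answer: 16080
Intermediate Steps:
N(m) = 4
Q(q, Y) = 25 + 4*Y*q (Q(q, Y) = (4*q)*Y + (-5)**2 = 4*Y*q + 25 = 25 + 4*Y*q)
((6*(-12))*(-6/(-9)))*Q(9, -10) = ((6*(-12))*(-6/(-9)))*(25 + 4*(-10)*9) = (-(-432)*(-1)/9)*(25 - 360) = -72*2/3*(-335) = -48*(-335) = 16080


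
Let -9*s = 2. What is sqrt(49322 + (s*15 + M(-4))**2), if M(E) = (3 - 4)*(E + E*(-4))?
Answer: sqrt(446014)/3 ≈ 222.61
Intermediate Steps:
s = -2/9 (s = -1/9*2 = -2/9 ≈ -0.22222)
M(E) = 3*E (M(E) = -(E - 4*E) = -(-3)*E = 3*E)
sqrt(49322 + (s*15 + M(-4))**2) = sqrt(49322 + (-2/9*15 + 3*(-4))**2) = sqrt(49322 + (-10/3 - 12)**2) = sqrt(49322 + (-46/3)**2) = sqrt(49322 + 2116/9) = sqrt(446014/9) = sqrt(446014)/3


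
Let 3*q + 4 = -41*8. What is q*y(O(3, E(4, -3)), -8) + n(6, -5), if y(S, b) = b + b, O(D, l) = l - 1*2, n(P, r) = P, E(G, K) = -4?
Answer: 5330/3 ≈ 1776.7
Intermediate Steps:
q = -332/3 (q = -4/3 + (-41*8)/3 = -4/3 + (1/3)*(-328) = -4/3 - 328/3 = -332/3 ≈ -110.67)
O(D, l) = -2 + l (O(D, l) = l - 2 = -2 + l)
y(S, b) = 2*b
q*y(O(3, E(4, -3)), -8) + n(6, -5) = -664*(-8)/3 + 6 = -332/3*(-16) + 6 = 5312/3 + 6 = 5330/3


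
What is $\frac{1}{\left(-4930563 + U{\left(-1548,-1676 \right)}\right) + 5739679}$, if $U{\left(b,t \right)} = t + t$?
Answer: $\frac{1}{805764} \approx 1.2411 \cdot 10^{-6}$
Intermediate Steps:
$U{\left(b,t \right)} = 2 t$
$\frac{1}{\left(-4930563 + U{\left(-1548,-1676 \right)}\right) + 5739679} = \frac{1}{\left(-4930563 + 2 \left(-1676\right)\right) + 5739679} = \frac{1}{\left(-4930563 - 3352\right) + 5739679} = \frac{1}{-4933915 + 5739679} = \frac{1}{805764}$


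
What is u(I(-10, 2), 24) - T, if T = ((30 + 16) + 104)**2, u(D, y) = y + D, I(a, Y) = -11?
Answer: -22487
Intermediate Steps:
u(D, y) = D + y
T = 22500 (T = (46 + 104)**2 = 150**2 = 22500)
u(I(-10, 2), 24) - T = (-11 + 24) - 1*22500 = 13 - 22500 = -22487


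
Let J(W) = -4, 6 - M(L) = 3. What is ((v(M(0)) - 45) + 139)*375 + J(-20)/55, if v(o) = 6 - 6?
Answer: 1938746/55 ≈ 35250.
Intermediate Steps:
M(L) = 3 (M(L) = 6 - 1*3 = 6 - 3 = 3)
v(o) = 0
((v(M(0)) - 45) + 139)*375 + J(-20)/55 = ((0 - 45) + 139)*375 - 4/55 = (-45 + 139)*375 - 4*1/55 = 94*375 - 4/55 = 35250 - 4/55 = 1938746/55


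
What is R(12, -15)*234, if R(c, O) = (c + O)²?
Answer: 2106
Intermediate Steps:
R(c, O) = (O + c)²
R(12, -15)*234 = (-15 + 12)²*234 = (-3)²*234 = 9*234 = 2106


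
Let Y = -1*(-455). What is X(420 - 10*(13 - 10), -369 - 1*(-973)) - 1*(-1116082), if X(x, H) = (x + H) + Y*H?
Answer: 1391896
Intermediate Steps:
Y = 455
X(x, H) = x + 456*H (X(x, H) = (x + H) + 455*H = (H + x) + 455*H = x + 456*H)
X(420 - 10*(13 - 10), -369 - 1*(-973)) - 1*(-1116082) = ((420 - 10*(13 - 10)) + 456*(-369 - 1*(-973))) - 1*(-1116082) = ((420 - 10*3) + 456*(-369 + 973)) + 1116082 = ((420 - 1*30) + 456*604) + 1116082 = ((420 - 30) + 275424) + 1116082 = (390 + 275424) + 1116082 = 275814 + 1116082 = 1391896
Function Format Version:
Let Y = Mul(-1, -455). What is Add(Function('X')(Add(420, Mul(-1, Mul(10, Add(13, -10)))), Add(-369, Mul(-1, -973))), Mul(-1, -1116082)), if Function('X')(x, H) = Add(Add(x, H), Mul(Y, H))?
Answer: 1391896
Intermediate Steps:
Y = 455
Function('X')(x, H) = Add(x, Mul(456, H)) (Function('X')(x, H) = Add(Add(x, H), Mul(455, H)) = Add(Add(H, x), Mul(455, H)) = Add(x, Mul(456, H)))
Add(Function('X')(Add(420, Mul(-1, Mul(10, Add(13, -10)))), Add(-369, Mul(-1, -973))), Mul(-1, -1116082)) = Add(Add(Add(420, Mul(-1, Mul(10, Add(13, -10)))), Mul(456, Add(-369, Mul(-1, -973)))), Mul(-1, -1116082)) = Add(Add(Add(420, Mul(-1, Mul(10, 3))), Mul(456, Add(-369, 973))), 1116082) = Add(Add(Add(420, Mul(-1, 30)), Mul(456, 604)), 1116082) = Add(Add(Add(420, -30), 275424), 1116082) = Add(Add(390, 275424), 1116082) = Add(275814, 1116082) = 1391896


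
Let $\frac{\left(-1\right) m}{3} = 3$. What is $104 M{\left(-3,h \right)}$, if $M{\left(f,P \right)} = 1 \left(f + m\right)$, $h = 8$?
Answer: $-1248$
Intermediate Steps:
$m = -9$ ($m = \left(-3\right) 3 = -9$)
$M{\left(f,P \right)} = -9 + f$ ($M{\left(f,P \right)} = 1 \left(f - 9\right) = 1 \left(-9 + f\right) = -9 + f$)
$104 M{\left(-3,h \right)} = 104 \left(-9 - 3\right) = 104 \left(-12\right) = -1248$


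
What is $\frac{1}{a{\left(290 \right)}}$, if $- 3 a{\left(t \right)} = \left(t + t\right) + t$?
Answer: $- \frac{1}{290} \approx -0.0034483$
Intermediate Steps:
$a{\left(t \right)} = - t$ ($a{\left(t \right)} = - \frac{\left(t + t\right) + t}{3} = - \frac{2 t + t}{3} = - \frac{3 t}{3} = - t$)
$\frac{1}{a{\left(290 \right)}} = \frac{1}{\left(-1\right) 290} = \frac{1}{-290} = - \frac{1}{290}$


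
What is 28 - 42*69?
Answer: -2870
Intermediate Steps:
28 - 42*69 = 28 - 2898 = -2870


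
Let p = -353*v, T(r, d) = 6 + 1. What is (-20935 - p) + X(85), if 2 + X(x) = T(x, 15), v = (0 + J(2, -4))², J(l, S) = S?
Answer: -15282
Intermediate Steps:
v = 16 (v = (0 - 4)² = (-4)² = 16)
T(r, d) = 7
p = -5648 (p = -353*16 = -5648)
X(x) = 5 (X(x) = -2 + 7 = 5)
(-20935 - p) + X(85) = (-20935 - 1*(-5648)) + 5 = (-20935 + 5648) + 5 = -15287 + 5 = -15282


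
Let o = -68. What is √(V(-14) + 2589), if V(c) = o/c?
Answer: √127099/7 ≈ 50.930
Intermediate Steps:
V(c) = -68/c
√(V(-14) + 2589) = √(-68/(-14) + 2589) = √(-68*(-1/14) + 2589) = √(34/7 + 2589) = √(18157/7) = √127099/7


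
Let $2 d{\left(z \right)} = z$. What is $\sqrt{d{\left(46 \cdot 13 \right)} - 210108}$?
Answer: $i \sqrt{209809} \approx 458.05 i$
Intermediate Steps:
$d{\left(z \right)} = \frac{z}{2}$
$\sqrt{d{\left(46 \cdot 13 \right)} - 210108} = \sqrt{\frac{46 \cdot 13}{2} - 210108} = \sqrt{\frac{1}{2} \cdot 598 - 210108} = \sqrt{299 - 210108} = \sqrt{-209809} = i \sqrt{209809}$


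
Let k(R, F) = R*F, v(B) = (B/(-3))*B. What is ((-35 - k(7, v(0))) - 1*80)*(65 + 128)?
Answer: -22195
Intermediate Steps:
v(B) = -B²/3 (v(B) = (B*(-⅓))*B = (-B/3)*B = -B²/3)
k(R, F) = F*R
((-35 - k(7, v(0))) - 1*80)*(65 + 128) = ((-35 - (-⅓*0²)*7) - 1*80)*(65 + 128) = ((-35 - (-⅓*0)*7) - 80)*193 = ((-35 - 0*7) - 80)*193 = ((-35 - 1*0) - 80)*193 = ((-35 + 0) - 80)*193 = (-35 - 80)*193 = -115*193 = -22195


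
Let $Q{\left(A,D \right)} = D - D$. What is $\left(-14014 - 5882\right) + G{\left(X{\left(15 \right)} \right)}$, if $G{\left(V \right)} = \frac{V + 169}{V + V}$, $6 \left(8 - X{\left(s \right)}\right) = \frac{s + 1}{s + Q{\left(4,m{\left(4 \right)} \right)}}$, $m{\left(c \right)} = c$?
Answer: $- \frac{13998827}{704} \approx -19885.0$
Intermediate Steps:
$Q{\left(A,D \right)} = 0$
$X{\left(s \right)} = 8 - \frac{1 + s}{6 s}$ ($X{\left(s \right)} = 8 - \frac{\left(s + 1\right) \frac{1}{s + 0}}{6} = 8 - \frac{\left(1 + s\right) \frac{1}{s}}{6} = 8 - \frac{\frac{1}{s} \left(1 + s\right)}{6} = 8 - \frac{1 + s}{6 s}$)
$G{\left(V \right)} = \frac{169 + V}{2 V}$
$\left(-14014 - 5882\right) + G{\left(X{\left(15 \right)} \right)} = \left(-14014 - 5882\right) + \frac{169 + \frac{-1 + 47 \cdot 15}{6 \cdot 15}}{2 \frac{-1 + 47 \cdot 15}{6 \cdot 15}} = \left(-14014 - 5882\right) + \frac{169 + \frac{1}{6} \cdot \frac{1}{15} \left(-1 + 705\right)}{2 \cdot \frac{1}{6} \cdot \frac{1}{15} \left(-1 + 705\right)} = -19896 + \frac{169 + \frac{1}{6} \cdot \frac{1}{15} \cdot 704}{2 \cdot \frac{1}{6} \cdot \frac{1}{15} \cdot 704} = -19896 + \frac{169 + \frac{352}{45}}{2 \cdot \frac{352}{45}} = -19896 + \frac{1}{2} \cdot \frac{45}{352} \cdot \frac{7957}{45} = -19896 + \frac{7957}{704} = - \frac{13998827}{704}$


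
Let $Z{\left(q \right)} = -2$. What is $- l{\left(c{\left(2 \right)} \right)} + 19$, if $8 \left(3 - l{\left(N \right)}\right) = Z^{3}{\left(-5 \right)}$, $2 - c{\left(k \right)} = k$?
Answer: $15$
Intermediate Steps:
$c{\left(k \right)} = 2 - k$
$l{\left(N \right)} = 4$ ($l{\left(N \right)} = 3 - \frac{\left(-2\right)^{3}}{8} = 3 - -1 = 3 + 1 = 4$)
$- l{\left(c{\left(2 \right)} \right)} + 19 = \left(-1\right) 4 + 19 = -4 + 19 = 15$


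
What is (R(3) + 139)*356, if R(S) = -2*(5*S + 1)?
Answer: 38092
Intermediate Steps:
R(S) = -2 - 10*S (R(S) = -2*(1 + 5*S) = -2 - 10*S)
(R(3) + 139)*356 = ((-2 - 10*3) + 139)*356 = ((-2 - 30) + 139)*356 = (-32 + 139)*356 = 107*356 = 38092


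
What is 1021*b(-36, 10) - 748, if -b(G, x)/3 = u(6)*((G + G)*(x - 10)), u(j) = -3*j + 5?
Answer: -748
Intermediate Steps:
u(j) = 5 - 3*j
b(G, x) = 78*G*(-10 + x) (b(G, x) = -3*(5 - 3*6)*(G + G)*(x - 10) = -3*(5 - 18)*(2*G)*(-10 + x) = -(-39)*2*G*(-10 + x) = -(-78)*G*(-10 + x) = 78*G*(-10 + x))
1021*b(-36, 10) - 748 = 1021*(78*(-36)*(-10 + 10)) - 748 = 1021*(78*(-36)*0) - 748 = 1021*0 - 748 = 0 - 748 = -748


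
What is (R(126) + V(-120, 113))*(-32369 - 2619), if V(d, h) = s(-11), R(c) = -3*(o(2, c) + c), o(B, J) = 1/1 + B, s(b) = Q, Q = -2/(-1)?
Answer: 13470380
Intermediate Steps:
Q = 2 (Q = -2*(-1) = 2)
s(b) = 2
o(B, J) = 1 + B
R(c) = -9 - 3*c (R(c) = -3*((1 + 2) + c) = -3*(3 + c) = -9 - 3*c)
V(d, h) = 2
(R(126) + V(-120, 113))*(-32369 - 2619) = ((-9 - 3*126) + 2)*(-32369 - 2619) = ((-9 - 378) + 2)*(-34988) = (-387 + 2)*(-34988) = -385*(-34988) = 13470380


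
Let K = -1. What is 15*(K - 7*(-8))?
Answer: 825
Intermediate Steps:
15*(K - 7*(-8)) = 15*(-1 - 7*(-8)) = 15*(-1 + 56) = 15*55 = 825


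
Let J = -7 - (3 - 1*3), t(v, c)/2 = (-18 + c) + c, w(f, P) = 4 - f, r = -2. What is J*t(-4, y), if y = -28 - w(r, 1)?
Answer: 1204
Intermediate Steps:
y = -34 (y = -28 - (4 - 1*(-2)) = -28 - (4 + 2) = -28 - 1*6 = -28 - 6 = -34)
t(v, c) = -36 + 4*c (t(v, c) = 2*((-18 + c) + c) = 2*(-18 + 2*c) = -36 + 4*c)
J = -7 (J = -7 - (3 - 3) = -7 - 1*0 = -7 + 0 = -7)
J*t(-4, y) = -7*(-36 + 4*(-34)) = -7*(-36 - 136) = -7*(-172) = 1204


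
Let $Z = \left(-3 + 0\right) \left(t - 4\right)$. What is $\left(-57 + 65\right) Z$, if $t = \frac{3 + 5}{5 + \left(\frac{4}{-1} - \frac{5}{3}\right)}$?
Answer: $384$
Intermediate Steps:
$t = -12$ ($t = \frac{1}{5 + \left(4 \left(-1\right) - \frac{5}{3}\right)} 8 = \frac{1}{5 - \frac{17}{3}} \cdot 8 = \frac{1}{- \frac{2}{3}} \cdot 8 = \left(- \frac{3}{2}\right) 8 = -12$)
$Z = 48$ ($Z = \left(-3 + 0\right) \left(-12 - 4\right) = \left(-3\right) \left(-16\right) = 48$)
$\left(-57 + 65\right) Z = \left(-57 + 65\right) 48 = 8 \cdot 48 = 384$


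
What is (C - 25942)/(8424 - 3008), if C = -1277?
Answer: -27219/5416 ≈ -5.0257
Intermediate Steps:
(C - 25942)/(8424 - 3008) = (-1277 - 25942)/(8424 - 3008) = -27219/5416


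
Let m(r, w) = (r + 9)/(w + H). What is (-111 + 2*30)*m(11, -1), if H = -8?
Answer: 340/3 ≈ 113.33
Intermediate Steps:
m(r, w) = (9 + r)/(-8 + w) (m(r, w) = (r + 9)/(w - 8) = (9 + r)/(-8 + w))
(-111 + 2*30)*m(11, -1) = (-111 + 2*30)*((9 + 11)/(-8 - 1)) = (-111 + 60)*(20/(-9)) = -(-17)*20/3 = -51*(-20/9) = 340/3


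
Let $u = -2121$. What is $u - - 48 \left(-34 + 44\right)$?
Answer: $-1641$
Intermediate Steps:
$u - - 48 \left(-34 + 44\right) = -2121 - - 48 \left(-34 + 44\right) = -2121 - \left(-48\right) 10 = -2121 - -480 = -2121 + 480 = -1641$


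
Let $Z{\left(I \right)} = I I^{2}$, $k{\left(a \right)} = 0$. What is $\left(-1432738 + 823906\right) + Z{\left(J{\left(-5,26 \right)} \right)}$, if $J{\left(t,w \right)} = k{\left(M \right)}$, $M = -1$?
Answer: $-608832$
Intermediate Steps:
$J{\left(t,w \right)} = 0$
$Z{\left(I \right)} = I^{3}$
$\left(-1432738 + 823906\right) + Z{\left(J{\left(-5,26 \right)} \right)} = \left(-1432738 + 823906\right) + 0^{3} = -608832 + 0 = -608832$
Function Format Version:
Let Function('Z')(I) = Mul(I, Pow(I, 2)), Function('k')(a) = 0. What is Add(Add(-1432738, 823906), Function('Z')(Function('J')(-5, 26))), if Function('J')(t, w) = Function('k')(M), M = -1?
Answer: -608832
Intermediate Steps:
Function('J')(t, w) = 0
Function('Z')(I) = Pow(I, 3)
Add(Add(-1432738, 823906), Function('Z')(Function('J')(-5, 26))) = Add(Add(-1432738, 823906), Pow(0, 3)) = Add(-608832, 0) = -608832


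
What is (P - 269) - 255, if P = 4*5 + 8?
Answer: -496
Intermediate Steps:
P = 28 (P = 20 + 8 = 28)
(P - 269) - 255 = (28 - 269) - 255 = -241 - 255 = -496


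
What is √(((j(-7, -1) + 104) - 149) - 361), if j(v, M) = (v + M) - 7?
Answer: I*√421 ≈ 20.518*I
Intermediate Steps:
j(v, M) = -7 + M + v (j(v, M) = (M + v) - 7 = -7 + M + v)
√(((j(-7, -1) + 104) - 149) - 361) = √((((-7 - 1 - 7) + 104) - 149) - 361) = √(((-15 + 104) - 149) - 361) = √((89 - 149) - 361) = √(-60 - 361) = √(-421) = I*√421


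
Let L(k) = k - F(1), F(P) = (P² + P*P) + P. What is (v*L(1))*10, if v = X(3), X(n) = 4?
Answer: -80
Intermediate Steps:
F(P) = P + 2*P² (F(P) = (P² + P²) + P = 2*P² + P = P + 2*P²)
v = 4
L(k) = -3 + k (L(k) = k - (1 + 2*1) = k - (1 + 2) = k - 3 = -3 + k)
(v*L(1))*10 = (4*(-3 + 1))*10 = (4*(-2))*10 = -8*10 = -80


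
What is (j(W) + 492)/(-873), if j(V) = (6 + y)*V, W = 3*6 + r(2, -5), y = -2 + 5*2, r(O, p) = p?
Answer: -674/873 ≈ -0.77205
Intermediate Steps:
y = 8 (y = -2 + 10 = 8)
W = 13 (W = 3*6 - 5 = 18 - 5 = 13)
j(V) = 14*V (j(V) = (6 + 8)*V = 14*V)
(j(W) + 492)/(-873) = (14*13 + 492)/(-873) = (182 + 492)*(-1/873) = 674*(-1/873) = -674/873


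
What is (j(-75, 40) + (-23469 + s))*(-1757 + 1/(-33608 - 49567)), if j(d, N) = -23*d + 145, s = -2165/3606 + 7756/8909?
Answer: 10140222089780133802/267206790645 ≈ 3.7949e+7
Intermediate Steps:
s = 8680151/32125854 (s = -2165*1/3606 + 7756*(1/8909) = -2165/3606 + 7756/8909 = 8680151/32125854 ≈ 0.27019)
j(d, N) = 145 - 23*d
(j(-75, 40) + (-23469 + s))*(-1757 + 1/(-33608 - 49567)) = ((145 - 23*(-75)) + (-23469 + 8680151/32125854))*(-1757 + 1/(-33608 - 49567)) = ((145 + 1725) - 753952987375/32125854)*(-1757 + 1/(-83175)) = (1870 - 753952987375/32125854)*(-1757 - 1/83175) = -693877640395/32125854*(-146138476/83175) = 10140222089780133802/267206790645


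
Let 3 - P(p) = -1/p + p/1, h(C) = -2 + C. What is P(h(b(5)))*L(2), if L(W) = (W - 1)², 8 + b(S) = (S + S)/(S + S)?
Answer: 107/9 ≈ 11.889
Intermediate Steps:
b(S) = -7 (b(S) = -8 + (S + S)/(S + S) = -8 + (2*S)/((2*S)) = -8 + (2*S)*(1/(2*S)) = -8 + 1 = -7)
L(W) = (-1 + W)²
P(p) = 3 + 1/p - p (P(p) = 3 - (-1/p + p/1) = 3 - (-1/p + p*1) = 3 - (-1/p + p) = 3 - (p - 1/p) = 3 + (1/p - p) = 3 + 1/p - p)
P(h(b(5)))*L(2) = (3 + 1/(-2 - 7) - (-2 - 7))*(-1 + 2)² = (3 + 1/(-9) - 1*(-9))*1² = (3 - ⅑ + 9)*1 = (107/9)*1 = 107/9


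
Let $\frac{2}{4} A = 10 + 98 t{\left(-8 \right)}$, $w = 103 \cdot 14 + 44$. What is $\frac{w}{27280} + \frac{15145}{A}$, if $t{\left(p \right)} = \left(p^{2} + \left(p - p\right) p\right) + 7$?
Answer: $\frac{2085887}{1827760} \approx 1.1412$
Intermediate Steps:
$t{\left(p \right)} = 7 + p^{2}$ ($t{\left(p \right)} = \left(p^{2} + 0 p\right) + 7 = \left(p^{2} + 0\right) + 7 = p^{2} + 7 = 7 + p^{2}$)
$w = 1486$ ($w = 1442 + 44 = 1486$)
$A = 13936$ ($A = 2 \left(10 + 98 \left(7 + \left(-8\right)^{2}\right)\right) = 2 \left(10 + 98 \left(7 + 64\right)\right) = 2 \left(10 + 98 \cdot 71\right) = 2 \left(10 + 6958\right) = 2 \cdot 6968 = 13936$)
$\frac{w}{27280} + \frac{15145}{A} = \frac{1486}{27280} + \frac{15145}{13936} = 1486 \cdot \frac{1}{27280} + 15145 \cdot \frac{1}{13936} = \frac{743}{13640} + \frac{1165}{1072} = \frac{2085887}{1827760}$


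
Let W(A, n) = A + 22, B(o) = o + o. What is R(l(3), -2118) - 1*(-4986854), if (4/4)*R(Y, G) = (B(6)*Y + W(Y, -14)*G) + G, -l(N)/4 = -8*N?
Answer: 4735964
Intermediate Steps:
B(o) = 2*o
W(A, n) = 22 + A
l(N) = 32*N (l(N) = -(-32)*N = 32*N)
R(Y, G) = G + 12*Y + G*(22 + Y) (R(Y, G) = ((2*6)*Y + (22 + Y)*G) + G = (12*Y + G*(22 + Y)) + G = G + 12*Y + G*(22 + Y))
R(l(3), -2118) - 1*(-4986854) = (-2118 + 12*(32*3) - 2118*(22 + 32*3)) - 1*(-4986854) = (-2118 + 12*96 - 2118*(22 + 96)) + 4986854 = (-2118 + 1152 - 2118*118) + 4986854 = (-2118 + 1152 - 249924) + 4986854 = -250890 + 4986854 = 4735964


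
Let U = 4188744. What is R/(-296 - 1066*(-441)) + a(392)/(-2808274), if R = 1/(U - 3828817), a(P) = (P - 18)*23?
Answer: -727287502540733/237435780964110190 ≈ -0.0030631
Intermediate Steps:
a(P) = -414 + 23*P (a(P) = (-18 + P)*23 = -414 + 23*P)
R = 1/359927 (R = 1/(4188744 - 3828817) = 1/359927 ≈ 2.7783e-6)
R/(-296 - 1066*(-441)) + a(392)/(-2808274) = 1/(359927*(-296 - 1066*(-441))) + (-414 + 23*392)/(-2808274) = 1/(359927*(-296 + 470106)) + (-414 + 9016)*(-1/2808274) = (1/359927)/469810 + 8602*(-1/2808274) = (1/359927)*(1/469810) - 4301/1404137 = 1/169097303870 - 4301/1404137 = -727287502540733/237435780964110190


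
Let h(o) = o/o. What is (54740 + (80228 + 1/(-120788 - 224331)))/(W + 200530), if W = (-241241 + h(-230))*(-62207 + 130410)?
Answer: -46580021191/5678274378401610 ≈ -8.2032e-6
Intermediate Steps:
h(o) = 1
W = -16453291720 (W = (-241241 + 1)*(-62207 + 130410) = -241240*68203 = -16453291720)
(54740 + (80228 + 1/(-120788 - 224331)))/(W + 200530) = (54740 + (80228 + 1/(-120788 - 224331)))/(-16453291720 + 200530) = (54740 + (80228 + 1/(-345119)))/(-16453091190) = (54740 + (80228 - 1/345119))*(-1/16453091190) = (54740 + 27688207131/345119)*(-1/16453091190) = (46580021191/345119)*(-1/16453091190) = -46580021191/5678274378401610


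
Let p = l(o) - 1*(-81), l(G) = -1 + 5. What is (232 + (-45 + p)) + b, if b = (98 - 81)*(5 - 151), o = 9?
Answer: -2210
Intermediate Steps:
l(G) = 4
b = -2482 (b = 17*(-146) = -2482)
p = 85 (p = 4 - 1*(-81) = 4 + 81 = 85)
(232 + (-45 + p)) + b = (232 + (-45 + 85)) - 2482 = (232 + 40) - 2482 = 272 - 2482 = -2210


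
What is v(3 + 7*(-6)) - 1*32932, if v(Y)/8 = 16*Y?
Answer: -37924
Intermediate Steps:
v(Y) = 128*Y (v(Y) = 8*(16*Y) = 128*Y)
v(3 + 7*(-6)) - 1*32932 = 128*(3 + 7*(-6)) - 1*32932 = 128*(3 - 42) - 32932 = 128*(-39) - 32932 = -4992 - 32932 = -37924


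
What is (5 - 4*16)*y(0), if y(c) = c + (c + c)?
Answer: 0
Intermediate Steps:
y(c) = 3*c (y(c) = c + 2*c = 3*c)
(5 - 4*16)*y(0) = (5 - 4*16)*(3*0) = (5 - 64)*0 = -59*0 = 0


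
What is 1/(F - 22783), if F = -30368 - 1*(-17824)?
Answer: -1/35327 ≈ -2.8307e-5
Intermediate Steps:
F = -12544 (F = -30368 + 17824 = -12544)
1/(F - 22783) = 1/(-12544 - 22783) = 1/(-35327) = -1/35327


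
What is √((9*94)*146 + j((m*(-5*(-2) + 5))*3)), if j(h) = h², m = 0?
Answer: 6*√3431 ≈ 351.45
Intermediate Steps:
√((9*94)*146 + j((m*(-5*(-2) + 5))*3)) = √((9*94)*146 + ((0*(-5*(-2) + 5))*3)²) = √(846*146 + ((0*(10 + 5))*3)²) = √(123516 + ((0*15)*3)²) = √(123516 + (0*3)²) = √(123516 + 0²) = √(123516 + 0) = √123516 = 6*√3431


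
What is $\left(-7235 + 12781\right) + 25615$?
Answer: $31161$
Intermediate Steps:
$\left(-7235 + 12781\right) + 25615 = 5546 + 25615 = 31161$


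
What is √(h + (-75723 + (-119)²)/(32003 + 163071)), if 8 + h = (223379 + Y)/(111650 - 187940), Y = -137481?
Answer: I*√130694133791106536970/3720548865 ≈ 3.0727*I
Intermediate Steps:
h = -348109/38145 (h = -8 + (223379 - 137481)/(111650 - 187940) = -8 + 85898/(-76290) = -8 + 85898*(-1/76290) = -8 - 42949/38145 = -348109/38145 ≈ -9.1259)
√(h + (-75723 + (-119)²)/(32003 + 163071)) = √(-348109/38145 + (-75723 + (-119)²)/(32003 + 163071)) = √(-348109/38145 + (-75723 + 14161)/195074) = √(-348109/38145 - 61562*1/195074) = √(-348109/38145 - 30781/97537) = √(-35127648778/3720548865) = I*√130694133791106536970/3720548865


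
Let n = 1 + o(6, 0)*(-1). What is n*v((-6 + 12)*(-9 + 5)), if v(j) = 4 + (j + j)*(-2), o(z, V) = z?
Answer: -500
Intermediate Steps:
v(j) = 4 - 4*j (v(j) = 4 + (2*j)*(-2) = 4 - 4*j)
n = -5 (n = 1 + 6*(-1) = 1 - 6 = -5)
n*v((-6 + 12)*(-9 + 5)) = -5*(4 - 4*(-6 + 12)*(-9 + 5)) = -5*(4 - 24*(-4)) = -5*(4 - 4*(-24)) = -5*(4 + 96) = -5*100 = -500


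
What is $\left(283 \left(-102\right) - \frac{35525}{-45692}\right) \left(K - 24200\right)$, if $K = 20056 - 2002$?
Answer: $\frac{4053009652531}{22846} \approx 1.7741 \cdot 10^{8}$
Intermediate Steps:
$K = 18054$
$\left(283 \left(-102\right) - \frac{35525}{-45692}\right) \left(K - 24200\right) = \left(283 \left(-102\right) - \frac{35525}{-45692}\right) \left(18054 - 24200\right) = \left(-28866 - - \frac{35525}{45692}\right) \left(-6146\right) = \left(-28866 + \frac{35525}{45692}\right) \left(-6146\right) = \left(- \frac{1318909747}{45692}\right) \left(-6146\right) = \frac{4053009652531}{22846}$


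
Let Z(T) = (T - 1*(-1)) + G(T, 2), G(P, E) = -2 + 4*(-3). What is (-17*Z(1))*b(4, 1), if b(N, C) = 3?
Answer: 612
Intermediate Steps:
G(P, E) = -14 (G(P, E) = -2 - 12 = -14)
Z(T) = -13 + T (Z(T) = (T - 1*(-1)) - 14 = (T + 1) - 14 = (1 + T) - 14 = -13 + T)
(-17*Z(1))*b(4, 1) = -17*(-13 + 1)*3 = -17*(-12)*3 = 204*3 = 612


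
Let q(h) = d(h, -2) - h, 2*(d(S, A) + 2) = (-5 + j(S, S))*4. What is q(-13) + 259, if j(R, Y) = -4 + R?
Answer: 226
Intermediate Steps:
d(S, A) = -20 + 2*S (d(S, A) = -2 + ((-5 + (-4 + S))*4)/2 = -2 + ((-9 + S)*4)/2 = -2 + (-36 + 4*S)/2 = -2 + (-18 + 2*S) = -20 + 2*S)
q(h) = -20 + h (q(h) = (-20 + 2*h) - h = -20 + h)
q(-13) + 259 = (-20 - 13) + 259 = -33 + 259 = 226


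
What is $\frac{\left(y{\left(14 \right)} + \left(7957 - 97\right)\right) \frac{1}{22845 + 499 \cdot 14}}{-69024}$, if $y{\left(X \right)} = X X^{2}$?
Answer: $- \frac{2651}{514763736} \approx -5.1499 \cdot 10^{-6}$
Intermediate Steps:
$y{\left(X \right)} = X^{3}$
$\frac{\left(y{\left(14 \right)} + \left(7957 - 97\right)\right) \frac{1}{22845 + 499 \cdot 14}}{-69024} = \frac{\left(14^{3} + \left(7957 - 97\right)\right) \frac{1}{22845 + 499 \cdot 14}}{-69024} = \frac{2744 + 7860}{22845 + 6986} \left(- \frac{1}{69024}\right) = \frac{10604}{29831} \left(- \frac{1}{69024}\right) = - \frac{2651}{514763736}$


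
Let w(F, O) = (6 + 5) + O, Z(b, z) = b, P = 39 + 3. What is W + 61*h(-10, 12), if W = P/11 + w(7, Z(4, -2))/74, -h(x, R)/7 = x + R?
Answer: -691883/814 ≈ -849.98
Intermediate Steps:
P = 42
w(F, O) = 11 + O
h(x, R) = -7*R - 7*x (h(x, R) = -7*(x + R) = -7*(R + x) = -7*R - 7*x)
W = 3273/814 (W = 42/11 + (11 + 4)/74 = 42*(1/11) + 15*(1/74) = 42/11 + 15/74 = 3273/814 ≈ 4.0209)
W + 61*h(-10, 12) = 3273/814 + 61*(-7*12 - 7*(-10)) = 3273/814 + 61*(-84 + 70) = 3273/814 + 61*(-14) = 3273/814 - 854 = -691883/814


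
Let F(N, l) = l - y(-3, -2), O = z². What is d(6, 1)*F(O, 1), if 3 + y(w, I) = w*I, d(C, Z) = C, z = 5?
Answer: -12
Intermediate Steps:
O = 25 (O = 5² = 25)
y(w, I) = -3 + I*w (y(w, I) = -3 + w*I = -3 + I*w)
F(N, l) = -3 + l (F(N, l) = l - (-3 - 2*(-3)) = l - (-3 + 6) = l - 1*3 = l - 3 = -3 + l)
d(6, 1)*F(O, 1) = 6*(-3 + 1) = 6*(-2) = -12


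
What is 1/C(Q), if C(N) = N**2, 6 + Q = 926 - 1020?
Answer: 1/10000 ≈ 0.00010000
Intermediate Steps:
Q = -100 (Q = -6 + (926 - 1020) = -6 - 94 = -100)
1/C(Q) = 1/((-100)**2) = 1/10000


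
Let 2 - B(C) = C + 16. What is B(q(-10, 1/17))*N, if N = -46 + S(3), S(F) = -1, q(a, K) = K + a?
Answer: 3243/17 ≈ 190.76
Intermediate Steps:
B(C) = -14 - C (B(C) = 2 - (C + 16) = 2 - (16 + C) = 2 + (-16 - C) = -14 - C)
N = -47 (N = -46 - 1 = -47)
B(q(-10, 1/17))*N = (-14 - (1/17 - 10))*(-47) = (-14 - 1*(-169/17))*(-47) = (-14 + 169/17)*(-47) = -69/17*(-47) = 3243/17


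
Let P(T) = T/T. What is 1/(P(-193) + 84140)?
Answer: 1/84141 ≈ 1.1885e-5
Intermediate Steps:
P(T) = 1
1/(P(-193) + 84140) = 1/(1 + 84140) = 1/84141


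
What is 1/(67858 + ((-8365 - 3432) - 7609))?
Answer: 1/48452 ≈ 2.0639e-5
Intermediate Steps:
1/(67858 + ((-8365 - 3432) - 7609)) = 1/(67858 + (-11797 - 7609)) = 1/(67858 - 19406) = 1/48452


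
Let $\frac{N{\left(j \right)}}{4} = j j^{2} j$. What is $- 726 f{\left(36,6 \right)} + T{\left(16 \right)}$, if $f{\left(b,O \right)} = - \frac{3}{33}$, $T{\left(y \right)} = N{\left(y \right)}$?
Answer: $262210$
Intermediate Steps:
$N{\left(j \right)} = 4 j^{4}$ ($N{\left(j \right)} = 4 j j^{2} j = 4 j^{3} j = 4 j^{4}$)
$T{\left(y \right)} = 4 y^{4}$
$f{\left(b,O \right)} = - \frac{1}{11}$ ($f{\left(b,O \right)} = \left(-3\right) \frac{1}{33} = - \frac{1}{11}$)
$- 726 f{\left(36,6 \right)} + T{\left(16 \right)} = \left(-726\right) \left(- \frac{1}{11}\right) + 4 \cdot 16^{4} = 66 + 4 \cdot 65536 = 66 + 262144 = 262210$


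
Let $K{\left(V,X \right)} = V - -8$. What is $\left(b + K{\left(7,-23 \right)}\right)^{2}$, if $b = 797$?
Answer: $659344$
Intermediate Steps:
$K{\left(V,X \right)} = 8 + V$ ($K{\left(V,X \right)} = V + 8 = 8 + V$)
$\left(b + K{\left(7,-23 \right)}\right)^{2} = \left(797 + \left(8 + 7\right)\right)^{2} = \left(797 + 15\right)^{2} = 812^{2} = 659344$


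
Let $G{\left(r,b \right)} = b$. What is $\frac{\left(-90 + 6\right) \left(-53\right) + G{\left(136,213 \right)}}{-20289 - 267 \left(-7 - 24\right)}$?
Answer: $- \frac{1555}{4004} \approx -0.38836$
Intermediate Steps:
$\frac{\left(-90 + 6\right) \left(-53\right) + G{\left(136,213 \right)}}{-20289 - 267 \left(-7 - 24\right)} = \frac{\left(-90 + 6\right) \left(-53\right) + 213}{-20289 - 267 \left(-7 - 24\right)} = \frac{\left(-84\right) \left(-53\right) + 213}{-20289 - 267 \left(-7 - 24\right)} = \frac{4452 + 213}{-20289 - -8277} = \frac{4665}{-20289 + 8277} = \frac{4665}{-12012} = 4665 \left(- \frac{1}{12012}\right) = - \frac{1555}{4004}$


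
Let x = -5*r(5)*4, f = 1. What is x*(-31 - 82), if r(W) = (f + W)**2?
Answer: 81360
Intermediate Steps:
r(W) = (1 + W)**2
x = -720 (x = -5*(1 + 5)**2*4 = -5*6**2*4 = -5*36*4 = -180*4 = -720)
x*(-31 - 82) = -720*(-31 - 82) = -720*(-113) = 81360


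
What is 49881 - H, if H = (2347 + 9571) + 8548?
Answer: 29415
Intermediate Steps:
H = 20466 (H = 11918 + 8548 = 20466)
49881 - H = 49881 - 1*20466 = 49881 - 20466 = 29415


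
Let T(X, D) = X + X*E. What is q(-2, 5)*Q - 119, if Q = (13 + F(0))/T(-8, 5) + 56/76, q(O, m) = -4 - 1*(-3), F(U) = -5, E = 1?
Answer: -4531/38 ≈ -119.24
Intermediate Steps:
T(X, D) = 2*X (T(X, D) = X + X*1 = X + X = 2*X)
q(O, m) = -1 (q(O, m) = -4 + 3 = -1)
Q = 9/38 (Q = (13 - 5)/((2*(-8))) + 56/76 = 8/(-16) + 56*(1/76) = 8*(-1/16) + 14/19 = -1/2 + 14/19 = 9/38 ≈ 0.23684)
q(-2, 5)*Q - 119 = -1*9/38 - 119 = -9/38 - 119 = -4531/38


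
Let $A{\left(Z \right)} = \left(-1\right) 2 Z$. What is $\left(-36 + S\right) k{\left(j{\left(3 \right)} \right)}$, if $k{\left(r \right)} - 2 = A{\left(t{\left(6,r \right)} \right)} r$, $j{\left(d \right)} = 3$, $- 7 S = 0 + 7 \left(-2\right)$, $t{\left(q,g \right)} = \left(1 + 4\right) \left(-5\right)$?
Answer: $-5168$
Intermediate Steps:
$t{\left(q,g \right)} = -25$ ($t{\left(q,g \right)} = 5 \left(-5\right) = -25$)
$S = 2$ ($S = - \frac{0 + 7 \left(-2\right)}{7} = - \frac{0 - 14}{7} = \left(- \frac{1}{7}\right) \left(-14\right) = 2$)
$A{\left(Z \right)} = - 2 Z$
$k{\left(r \right)} = 2 + 50 r$ ($k{\left(r \right)} = 2 + \left(-2\right) \left(-25\right) r = 2 + 50 r$)
$\left(-36 + S\right) k{\left(j{\left(3 \right)} \right)} = \left(-36 + 2\right) \left(2 + 50 \cdot 3\right) = - 34 \left(2 + 150\right) = \left(-34\right) 152 = -5168$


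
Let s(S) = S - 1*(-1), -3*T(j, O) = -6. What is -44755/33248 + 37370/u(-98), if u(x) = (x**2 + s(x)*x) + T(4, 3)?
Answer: 48390025/79429472 ≈ 0.60922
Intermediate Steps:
T(j, O) = 2 (T(j, O) = -1/3*(-6) = 2)
s(S) = 1 + S (s(S) = S + 1 = 1 + S)
u(x) = 2 + x**2 + x*(1 + x) (u(x) = (x**2 + (1 + x)*x) + 2 = (x**2 + x*(1 + x)) + 2 = 2 + x**2 + x*(1 + x))
-44755/33248 + 37370/u(-98) = -44755/33248 + 37370/(2 - 98 + 2*(-98)**2) = -44755*1/33248 + 37370/(2 - 98 + 2*9604) = -44755/33248 + 37370/(2 - 98 + 19208) = -44755/33248 + 37370/19112 = -44755/33248 + 37370*(1/19112) = -44755/33248 + 18685/9556 = 48390025/79429472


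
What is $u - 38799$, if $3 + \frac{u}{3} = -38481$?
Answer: $-154251$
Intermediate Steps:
$u = -115452$ ($u = -9 + 3 \left(-38481\right) = -9 - 115443 = -115452$)
$u - 38799 = -115452 - 38799 = -154251$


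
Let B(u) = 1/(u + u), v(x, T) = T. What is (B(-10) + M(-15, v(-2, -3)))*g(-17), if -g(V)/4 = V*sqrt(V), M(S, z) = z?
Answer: -1037*I*sqrt(17)/5 ≈ -855.13*I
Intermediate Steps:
B(u) = 1/(2*u)
g(V) = -4*V**(3/2) (g(V) = -4*V*sqrt(V) = -4*V**(3/2))
(B(-10) + M(-15, v(-2, -3)))*g(-17) = ((1/2)/(-10) - 3)*(-(-68)*I*sqrt(17)) = ((1/2)*(-1/10) - 3)*(-(-68)*I*sqrt(17)) = (-1/20 - 3)*(68*I*sqrt(17)) = -1037*I*sqrt(17)/5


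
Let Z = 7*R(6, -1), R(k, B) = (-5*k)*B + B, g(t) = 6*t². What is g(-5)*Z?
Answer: 30450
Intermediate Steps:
R(k, B) = B - 5*B*k (R(k, B) = -5*B*k + B = B - 5*B*k)
Z = 203 (Z = 7*(-(1 - 5*6)) = 7*(-(1 - 30)) = 7*(-1*(-29)) = 7*29 = 203)
g(-5)*Z = (6*(-5)²)*203 = (6*25)*203 = 150*203 = 30450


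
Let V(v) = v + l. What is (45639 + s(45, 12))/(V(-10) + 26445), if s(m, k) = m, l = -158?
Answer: 15228/8759 ≈ 1.7386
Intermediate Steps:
V(v) = -158 + v (V(v) = v - 158 = -158 + v)
(45639 + s(45, 12))/(V(-10) + 26445) = (45639 + 45)/((-158 - 10) + 26445) = 45684/(-168 + 26445) = 45684/26277 = 45684*(1/26277) = 15228/8759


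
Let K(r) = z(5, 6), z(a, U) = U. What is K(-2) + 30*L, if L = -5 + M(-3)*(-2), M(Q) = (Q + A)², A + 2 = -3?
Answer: -3984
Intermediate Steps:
A = -5 (A = -2 - 3 = -5)
K(r) = 6
M(Q) = (-5 + Q)² (M(Q) = (Q - 5)² = (-5 + Q)²)
L = -133 (L = -5 + (-5 - 3)²*(-2) = -5 + (-8)²*(-2) = -5 + 64*(-2) = -5 - 128 = -133)
K(-2) + 30*L = 6 + 30*(-133) = 6 - 3990 = -3984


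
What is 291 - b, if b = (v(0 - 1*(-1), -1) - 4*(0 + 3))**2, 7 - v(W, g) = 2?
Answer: 242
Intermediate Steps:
v(W, g) = 5 (v(W, g) = 7 - 1*2 = 7 - 2 = 5)
b = 49 (b = (5 - 4*(0 + 3))**2 = (5 - 4*3)**2 = (5 - 12)**2 = (-7)**2 = 49)
291 - b = 291 - 1*49 = 291 - 49 = 242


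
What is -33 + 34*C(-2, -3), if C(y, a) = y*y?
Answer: 103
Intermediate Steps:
C(y, a) = y**2
-33 + 34*C(-2, -3) = -33 + 34*(-2)**2 = -33 + 34*4 = -33 + 136 = 103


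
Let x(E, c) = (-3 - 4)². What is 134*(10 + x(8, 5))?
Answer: 7906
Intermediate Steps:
x(E, c) = 49 (x(E, c) = (-7)² = 49)
134*(10 + x(8, 5)) = 134*(10 + 49) = 134*59 = 7906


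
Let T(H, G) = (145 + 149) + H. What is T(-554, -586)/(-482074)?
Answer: 130/241037 ≈ 0.00053934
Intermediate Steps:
T(H, G) = 294 + H
T(-554, -586)/(-482074) = (294 - 554)/(-482074) = -260*(-1/482074) = 130/241037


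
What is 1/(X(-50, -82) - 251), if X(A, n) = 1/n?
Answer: -82/20583 ≈ -0.0039839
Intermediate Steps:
1/(X(-50, -82) - 251) = 1/(1/(-82) - 251) = 1/(-1/82 - 251) = 1/(-20583/82) = -82/20583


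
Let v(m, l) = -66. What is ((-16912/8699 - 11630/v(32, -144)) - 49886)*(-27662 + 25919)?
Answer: 8291217306113/95689 ≈ 8.6648e+7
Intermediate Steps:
((-16912/8699 - 11630/v(32, -144)) - 49886)*(-27662 + 25919) = ((-16912/8699 - 11630/(-66)) - 49886)*(-27662 + 25919) = ((-16912*1/8699 - 11630*(-1/66)) - 49886)*(-1743) = ((-16912/8699 + 5815/33) - 49886)*(-1743) = (50026589/287067 - 49886)*(-1743) = -14270597773/287067*(-1743) = 8291217306113/95689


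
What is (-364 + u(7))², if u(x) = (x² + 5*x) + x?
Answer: 74529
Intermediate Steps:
u(x) = x² + 6*x
(-364 + u(7))² = (-364 + 7*(6 + 7))² = (-364 + 7*13)² = (-364 + 91)² = (-273)² = 74529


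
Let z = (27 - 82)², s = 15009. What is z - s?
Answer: -11984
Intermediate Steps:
z = 3025 (z = (-55)² = 3025)
z - s = 3025 - 1*15009 = 3025 - 15009 = -11984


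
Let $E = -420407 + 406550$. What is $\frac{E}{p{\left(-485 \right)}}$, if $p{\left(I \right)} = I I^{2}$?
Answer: $\frac{13857}{114084125} \approx 0.00012146$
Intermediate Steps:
$E = -13857$
$p{\left(I \right)} = I^{3}$
$\frac{E}{p{\left(-485 \right)}} = - \frac{13857}{\left(-485\right)^{3}} = - \frac{13857}{-114084125} = \left(-13857\right) \left(- \frac{1}{114084125}\right) = \frac{13857}{114084125}$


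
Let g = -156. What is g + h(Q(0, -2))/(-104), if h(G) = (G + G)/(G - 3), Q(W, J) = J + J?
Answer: -14197/91 ≈ -156.01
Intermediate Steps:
Q(W, J) = 2*J
h(G) = 2*G/(-3 + G) (h(G) = (2*G)/(-3 + G) = 2*G/(-3 + G))
g + h(Q(0, -2))/(-104) = -156 + (2*(2*(-2))/(-3 + 2*(-2)))/(-104) = -156 - (-4)/(52*(-3 - 4)) = -156 - (-4)/(52*(-7)) = -156 - (-4)*(-1)/(52*7) = -156 - 1/104*8/7 = -156 - 1/91 = -14197/91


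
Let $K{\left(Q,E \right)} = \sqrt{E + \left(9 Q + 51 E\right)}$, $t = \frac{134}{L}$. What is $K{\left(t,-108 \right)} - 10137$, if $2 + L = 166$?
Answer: $-10137 + \frac{3 i \sqrt{4190282}}{82} \approx -10137.0 + 74.891 i$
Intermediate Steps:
$L = 164$ ($L = -2 + 166 = 164$)
$t = \frac{67}{82}$ ($t = \frac{134}{164} = 134 \cdot \frac{1}{164} = \frac{67}{82} \approx 0.81707$)
$K{\left(Q,E \right)} = \sqrt{9 Q + 52 E}$
$K{\left(t,-108 \right)} - 10137 = \sqrt{9 \cdot \frac{67}{82} + 52 \left(-108\right)} - 10137 = \sqrt{\frac{603}{82} - 5616} - 10137 = \sqrt{- \frac{459909}{82}} - 10137 = \frac{3 i \sqrt{4190282}}{82} - 10137 = -10137 + \frac{3 i \sqrt{4190282}}{82}$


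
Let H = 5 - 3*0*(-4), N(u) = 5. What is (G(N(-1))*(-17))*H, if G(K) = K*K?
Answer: -2125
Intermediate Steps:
G(K) = K²
H = 5 (H = 5 + 0*(-4) = 5 + 0 = 5)
(G(N(-1))*(-17))*H = (5²*(-17))*5 = (25*(-17))*5 = -425*5 = -2125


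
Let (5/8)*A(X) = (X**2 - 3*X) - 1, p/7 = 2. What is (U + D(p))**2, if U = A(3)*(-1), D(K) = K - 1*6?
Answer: 2304/25 ≈ 92.160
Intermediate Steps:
p = 14 (p = 7*2 = 14)
A(X) = -8/5 - 24*X/5 + 8*X**2/5 (A(X) = 8*((X**2 - 3*X) - 1)/5 = 8*(-1 + X**2 - 3*X)/5 = -8/5 - 24*X/5 + 8*X**2/5)
D(K) = -6 + K (D(K) = K - 6 = -6 + K)
U = 8/5 (U = (-8/5 - 24/5*3 + (8/5)*3**2)*(-1) = (-8/5 - 72/5 + (8/5)*9)*(-1) = (-8/5 - 72/5 + 72/5)*(-1) = -8/5*(-1) = 8/5 ≈ 1.6000)
(U + D(p))**2 = (8/5 + (-6 + 14))**2 = (8/5 + 8)**2 = (48/5)**2 = 2304/25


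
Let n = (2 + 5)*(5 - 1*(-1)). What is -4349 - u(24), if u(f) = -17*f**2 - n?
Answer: 5485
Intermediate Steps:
n = 42 (n = 7*(5 + 1) = 7*6 = 42)
u(f) = -42 - 17*f**2 (u(f) = -17*f**2 - 1*42 = -17*f**2 - 42 = -42 - 17*f**2)
-4349 - u(24) = -4349 - (-42 - 17*24**2) = -4349 - (-42 - 17*576) = -4349 - (-42 - 9792) = -4349 - 1*(-9834) = -4349 + 9834 = 5485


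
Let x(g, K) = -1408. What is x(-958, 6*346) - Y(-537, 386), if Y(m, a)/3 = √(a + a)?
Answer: -1408 - 6*√193 ≈ -1491.4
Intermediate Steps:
Y(m, a) = 3*√2*√a (Y(m, a) = 3*√(a + a) = 3*√(2*a) = 3*(√2*√a) = 3*√2*√a)
x(-958, 6*346) - Y(-537, 386) = -1408 - 3*√2*√386 = -1408 - 6*√193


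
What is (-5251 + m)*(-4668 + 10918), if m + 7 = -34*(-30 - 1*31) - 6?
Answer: -19937500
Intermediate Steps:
m = 2061 (m = -7 + (-34*(-30 - 1*31) - 6) = -7 + (-34*(-30 - 31) - 6) = -7 + (-34*(-61) - 6) = -7 + (2074 - 6) = -7 + 2068 = 2061)
(-5251 + m)*(-4668 + 10918) = (-5251 + 2061)*(-4668 + 10918) = -3190*6250 = -19937500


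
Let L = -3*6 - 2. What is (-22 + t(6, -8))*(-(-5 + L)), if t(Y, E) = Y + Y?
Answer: -250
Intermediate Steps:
t(Y, E) = 2*Y
L = -20 (L = -18 - 2 = -20)
(-22 + t(6, -8))*(-(-5 + L)) = (-22 + 2*6)*(-(-5 - 20)) = (-22 + 12)*(-1*(-25)) = -10*25 = -250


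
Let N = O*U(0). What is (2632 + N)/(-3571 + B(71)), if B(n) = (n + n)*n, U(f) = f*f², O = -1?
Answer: 2632/6511 ≈ 0.40424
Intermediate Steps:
U(f) = f³
B(n) = 2*n² (B(n) = (2*n)*n = 2*n²)
N = 0 (N = -1*0³ = -1*0 = 0)
(2632 + N)/(-3571 + B(71)) = (2632 + 0)/(-3571 + 2*71²) = 2632/(-3571 + 2*5041) = 2632/(-3571 + 10082) = 2632/6511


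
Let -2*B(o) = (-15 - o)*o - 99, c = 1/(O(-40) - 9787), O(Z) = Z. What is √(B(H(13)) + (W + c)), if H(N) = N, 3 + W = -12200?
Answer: I*√4624347659402/19654 ≈ 109.41*I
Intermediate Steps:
W = -12203 (W = -3 - 12200 = -12203)
c = -1/9827 (c = 1/(-40 - 9787) = 1/(-9827) = -1/9827 ≈ -0.00010176)
B(o) = 99/2 - o*(-15 - o)/2 (B(o) = -((-15 - o)*o - 99)/2 = -(o*(-15 - o) - 99)/2 = -(-99 + o*(-15 - o))/2 = 99/2 - o*(-15 - o)/2)
√(B(H(13)) + (W + c)) = √((99/2 + (½)*13² + (15/2)*13) + (-12203 - 1/9827)) = √((99/2 + (½)*169 + 195/2) - 119918882/9827) = √((99/2 + 169/2 + 195/2) - 119918882/9827) = √(463/2 - 119918882/9827) = √(-235287863/19654) = I*√4624347659402/19654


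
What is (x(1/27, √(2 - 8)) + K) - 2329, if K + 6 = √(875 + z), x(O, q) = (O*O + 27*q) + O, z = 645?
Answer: -1702187/729 + 4*√95 + 27*I*√6 ≈ -2296.0 + 66.136*I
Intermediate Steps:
x(O, q) = O + O² + 27*q (x(O, q) = (O² + 27*q) + O = O + O² + 27*q)
K = -6 + 4*√95 (K = -6 + √(875 + 645) = -6 + √1520 = -6 + 4*√95 ≈ 32.987)
(x(1/27, √(2 - 8)) + K) - 2329 = ((1/27 + (1/27)² + 27*√(2 - 8)) + (-6 + 4*√95)) - 2329 = ((1/27 + (1/27)² + 27*√(-6)) + (-6 + 4*√95)) - 2329 = ((1/27 + 1/729 + 27*(I*√6)) + (-6 + 4*√95)) - 2329 = ((1/27 + 1/729 + 27*I*√6) + (-6 + 4*√95)) - 2329 = ((28/729 + 27*I*√6) + (-6 + 4*√95)) - 2329 = (-4346/729 + 4*√95 + 27*I*√6) - 2329 = -1702187/729 + 4*√95 + 27*I*√6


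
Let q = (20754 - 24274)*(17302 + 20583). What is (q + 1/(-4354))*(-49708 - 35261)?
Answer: 49335426483320169/4354 ≈ 1.1331e+13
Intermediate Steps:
q = -133355200 (q = -3520*37885 = -133355200)
(q + 1/(-4354))*(-49708 - 35261) = (-133355200 + 1/(-4354))*(-49708 - 35261) = (-133355200 - 1/4354)*(-84969) = -580628540801/4354*(-84969) = 49335426483320169/4354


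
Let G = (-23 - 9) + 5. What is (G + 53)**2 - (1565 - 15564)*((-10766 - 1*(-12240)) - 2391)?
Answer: -12836407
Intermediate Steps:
G = -27 (G = -32 + 5 = -27)
(G + 53)**2 - (1565 - 15564)*((-10766 - 1*(-12240)) - 2391) = (-27 + 53)**2 - (1565 - 15564)*((-10766 - 1*(-12240)) - 2391) = 26**2 - (-13999)*((-10766 + 12240) - 2391) = 676 - (-13999)*(1474 - 2391) = 676 - (-13999)*(-917) = 676 - 1*12837083 = 676 - 12837083 = -12836407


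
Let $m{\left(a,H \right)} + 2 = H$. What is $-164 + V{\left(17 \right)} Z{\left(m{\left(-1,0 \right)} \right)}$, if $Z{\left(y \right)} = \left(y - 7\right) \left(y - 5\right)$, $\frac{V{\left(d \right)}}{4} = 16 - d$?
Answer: $-416$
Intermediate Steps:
$V{\left(d \right)} = 64 - 4 d$ ($V{\left(d \right)} = 4 \left(16 - d\right) = 64 - 4 d$)
$m{\left(a,H \right)} = -2 + H$
$Z{\left(y \right)} = \left(-7 + y\right) \left(-5 + y\right)$
$-164 + V{\left(17 \right)} Z{\left(m{\left(-1,0 \right)} \right)} = -164 + \left(64 - 68\right) \left(35 + \left(-2 + 0\right)^{2} - 12 \left(-2 + 0\right)\right) = -164 + \left(64 - 68\right) \left(35 + \left(-2\right)^{2} - -24\right) = -164 - 4 \left(35 + 4 + 24\right) = -164 - 252 = -416$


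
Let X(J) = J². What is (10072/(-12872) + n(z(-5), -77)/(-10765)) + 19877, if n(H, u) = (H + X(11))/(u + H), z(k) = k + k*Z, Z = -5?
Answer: 6541199957813/329096815 ≈ 19876.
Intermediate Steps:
z(k) = -4*k (z(k) = k + k*(-5) = k - 5*k = -4*k)
n(H, u) = (121 + H)/(H + u) (n(H, u) = (H + 11²)/(u + H) = (H + 121)/(H + u) = (121 + H)/(H + u))
(10072/(-12872) + n(z(-5), -77)/(-10765)) + 19877 = (10072/(-12872) + ((121 - 4*(-5))/(-4*(-5) - 77))/(-10765)) + 19877 = (10072*(-1/12872) + ((121 + 20)/(20 - 77))*(-1/10765)) + 19877 = (-1259/1609 + (141/(-57))*(-1/10765)) + 19877 = (-1259/1609 - 1/57*141*(-1/10765)) + 19877 = (-1259/1609 - 47/19*(-1/10765)) + 19877 = (-1259/1609 + 47/204535) + 19877 = -257433942/329096815 + 19877 = 6541199957813/329096815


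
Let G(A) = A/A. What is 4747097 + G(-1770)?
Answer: 4747098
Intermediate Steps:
G(A) = 1
4747097 + G(-1770) = 4747097 + 1 = 4747098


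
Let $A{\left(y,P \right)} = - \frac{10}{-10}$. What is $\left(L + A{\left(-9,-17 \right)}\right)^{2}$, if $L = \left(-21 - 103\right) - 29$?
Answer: $23104$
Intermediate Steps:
$A{\left(y,P \right)} = 1$ ($A{\left(y,P \right)} = \left(-10\right) \left(- \frac{1}{10}\right) = 1$)
$L = -153$ ($L = -124 - 29 = -153$)
$\left(L + A{\left(-9,-17 \right)}\right)^{2} = \left(-153 + 1\right)^{2} = \left(-152\right)^{2} = 23104$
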